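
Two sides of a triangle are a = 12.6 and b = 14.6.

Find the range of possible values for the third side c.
Triangle inequality: |a − b| < c < a + b
|a − b| = |12.6 − 14.6| = 2
a + b = 12.6 + 14.6 = 27.2

2 < c < 27.2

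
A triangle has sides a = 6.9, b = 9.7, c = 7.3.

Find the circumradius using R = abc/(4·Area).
First find the area with Heron's formula.
s = (6.9 + 9.7 + 7.3)/2 = 11.95
Area = √(s(s−a)(s−b)(s−c)) = √(11.95·5.05·2.25·4.65) ≈ √631.386 ≈ 25.1274
abc = 6.9·9.7·7.3 = 488.589
R = abc/(4·Area) ≈ 488.589/(4·25.1274) = 488.589/100.51 ≈ 4.86112

R = 4.861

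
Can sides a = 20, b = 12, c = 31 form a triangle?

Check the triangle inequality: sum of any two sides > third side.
a + b vs c: 20 + 12 = 32 > 31  ✓
a + c vs b: 20 + 31 = 51 > 12  ✓
b + c vs a: 12 + 31 = 43 > 20  ✓

Yes, triangle inequality satisfied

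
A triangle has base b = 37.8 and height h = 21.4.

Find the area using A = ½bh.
A = ½·b·h = ½·37.8·21.4 = ½·808.92 = 404.46

Area = 404.46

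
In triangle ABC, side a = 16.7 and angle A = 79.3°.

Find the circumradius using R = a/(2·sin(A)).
R = a/(2·sin(A)) = 16.7/(2·sin(79.3°))
sin(79.3°) ≈ 0.982613
R ≈ 16.7/(2·0.982613) = 16.7/1.96523 ≈ 8.49775

R = 8.498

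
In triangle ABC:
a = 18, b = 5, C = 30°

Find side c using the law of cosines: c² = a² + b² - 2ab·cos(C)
c² = 18² + 5² − 2·18·5·cos(30°)
cos(30°) ≈ 0.866025
c² ≈ 324 + 25 − 180·(0.866025) ≈ 349 − 155.885 ≈ 193.115
c ≈ √193.115 ≈ 13.8966

c = 13.9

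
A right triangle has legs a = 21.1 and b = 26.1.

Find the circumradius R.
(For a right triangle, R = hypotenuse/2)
Hypotenuse c = √(a² + b²) = √(445.21 + 681.21) = √1126.42 ≈ 33.5622
R = c/2 ≈ 33.5622/2 ≈ 16.7811

R = 16.78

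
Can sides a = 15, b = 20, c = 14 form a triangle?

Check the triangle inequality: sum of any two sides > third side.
a + b vs c: 15 + 20 = 35 > 14  ✓
a + c vs b: 15 + 14 = 29 > 20  ✓
b + c vs a: 20 + 14 = 34 > 15  ✓

Yes, triangle inequality satisfied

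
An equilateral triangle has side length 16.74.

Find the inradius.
r = Area/s with s the semi-perimeter.
Area = (√3/4)·16.74² = (√3/4)·280.2276 ≈ 0.433013·280.2276 ≈ 121.342
s = 3·16.74/2 = 25.11
r ≈ 121.342/25.11 ≈ 4.83242
(Equivalently r = side/(2√3) = 16.74/3.4641 ≈ 4.83242.)

r = 4.832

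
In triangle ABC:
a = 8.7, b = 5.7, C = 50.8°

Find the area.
Two sides and the included angle (SAS): A = ½·a·b·sin(C) = ½·8.7·5.7·sin(50.8°)
sin(50.8°) ≈ 0.774944
A ≈ ½·49.59·0.774944 = 24.795·0.774944 ≈ 19.2147

Area = 19.21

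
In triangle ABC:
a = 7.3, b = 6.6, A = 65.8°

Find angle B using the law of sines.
a/sin(A) = b/sin(B)  ⇒  sin(B) = b·sin(A)/a = 6.6·sin(65.8°)/7.3
sin(65.8°) ≈ 0.91212
sin(B) ≈ 6.6·0.91212/7.3 ≈ 6.01999/7.3 ≈ 0.824657
B = arcsin(0.824657) ≈ 55.5537°
(Since b ≤ a we need B ≤ A, so the obtuse alternative 180° − 55.5537° ≈ 124.446° is rejected.)

B = 55.55°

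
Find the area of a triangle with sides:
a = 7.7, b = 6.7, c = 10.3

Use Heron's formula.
s = (7.7 + 6.7 + 10.3)/2 = 24.7/2 = 12.35
s − a = 4.65, s − b = 5.65, s − c = 2.05
s(s−a)(s−b)(s−c) = 12.35·4.65·5.65·2.05 ≈ 665.154
Area = √665.154 ≈ 25.7906

Area = 25.79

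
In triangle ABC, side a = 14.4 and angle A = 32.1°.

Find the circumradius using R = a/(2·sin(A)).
R = a/(2·sin(A)) = 14.4/(2·sin(32.1°))
sin(32.1°) ≈ 0.531399
R ≈ 14.4/(2·0.531399) = 14.4/1.0628 ≈ 13.5492

R = 13.55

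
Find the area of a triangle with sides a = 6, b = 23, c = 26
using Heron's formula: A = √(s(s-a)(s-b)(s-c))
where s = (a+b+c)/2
s = (6 + 23 + 26)/2 = 55/2 = 27.5
s − a = 21.5, s − b = 4.5, s − c = 1.5
s(s−a)(s−b)(s−c) = 27.5·21.5·4.5·1.5 = 3990.9375
Area = √3990.9375 ≈ 63.1739

s = 27.5, Area = 63.17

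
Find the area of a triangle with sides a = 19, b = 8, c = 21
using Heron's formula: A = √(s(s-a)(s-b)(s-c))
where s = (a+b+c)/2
s = (19 + 8 + 21)/2 = 48/2 = 24
s − a = 5, s − b = 16, s − c = 3
s(s−a)(s−b)(s−c) = 24·5·16·3 = 5760
Area = √5760 ≈ 75.8947

s = 24.0, Area = 75.89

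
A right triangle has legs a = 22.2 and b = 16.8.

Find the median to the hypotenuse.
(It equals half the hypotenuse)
Hypotenuse c = √(a² + b²) = √(492.84 + 282.24) = √775.08 ≈ 27.8403
Median to hypotenuse = c/2 ≈ 27.8403/2 ≈ 13.9201

Median = 13.92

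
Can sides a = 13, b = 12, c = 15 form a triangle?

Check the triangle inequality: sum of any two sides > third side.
a + b vs c: 13 + 12 = 25 > 15  ✓
a + c vs b: 13 + 15 = 28 > 12  ✓
b + c vs a: 12 + 15 = 27 > 13  ✓

Yes, triangle inequality satisfied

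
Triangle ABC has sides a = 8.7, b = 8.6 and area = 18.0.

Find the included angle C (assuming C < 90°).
Area = ½·a·b·sin(C)  ⇒  sin(C) = 2·Area/(a·b) = 2·18.0/(8.7·8.6) = 36/74.82 ≈ 0.481155
C = arcsin(0.481155) ≈ 28.7608° (taking the acute solution since C < 90°)

C = 28.76°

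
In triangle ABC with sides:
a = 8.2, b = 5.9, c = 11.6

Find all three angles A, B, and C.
Law of cosines for each angle (a² = 67.24, b² = 34.81, c² = 134.56):
cos(A) = (b² + c² − a²)/(2bc) = (34.81 + 134.56 − 67.24)/(2·5.9·11.6) = 102.13/136.88 ≈ 0.746128  ⇒  A ≈ 41.7439°
cos(B) = (a² + c² − b²)/(2ac) = (67.24 + 134.56 − 34.81)/(2·8.2·11.6) = 166.99/190.24 ≈ 0.877786  ⇒  B ≈ 28.6236°
cos(C) = (a² + b² − c²)/(2ab) = (67.24 + 34.81 − 134.56)/(2·8.2·5.9) = -32.51/96.76 ≈ -0.335986  ⇒  C ≈ 109.633°
Check: A + B + C ≈ 180°

A = 41.74°, B = 28.62°, C = 109.6°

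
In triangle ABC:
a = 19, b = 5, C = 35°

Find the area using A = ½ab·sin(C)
A = ½·a·b·sin(C) = ½·19·5·sin(35°)
sin(35°) ≈ 0.573576
A ≈ ½·95·0.573576 = 47.5·0.573576 ≈ 27.2449

Area = 27.24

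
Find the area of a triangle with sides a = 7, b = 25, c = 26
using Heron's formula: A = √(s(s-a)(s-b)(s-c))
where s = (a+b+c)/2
s = (7 + 25 + 26)/2 = 58/2 = 29
s − a = 22, s − b = 4, s − c = 3
s(s−a)(s−b)(s−c) = 29·22·4·3 = 7656
Area = √7656 ≈ 87.4986

s = 29.0, Area = 87.5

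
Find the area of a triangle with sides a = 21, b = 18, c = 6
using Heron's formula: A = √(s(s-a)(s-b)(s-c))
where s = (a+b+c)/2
s = (21 + 18 + 6)/2 = 45/2 = 22.5
s − a = 1.5, s − b = 4.5, s − c = 16.5
s(s−a)(s−b)(s−c) = 22.5·1.5·4.5·16.5 = 2505.9375
Area = √2505.9375 ≈ 50.0593

s = 22.5, Area = 50.06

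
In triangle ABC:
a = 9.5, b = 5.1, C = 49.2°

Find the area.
Two sides and the included angle (SAS): A = ½·a·b·sin(C) = ½·9.5·5.1·sin(49.2°)
sin(49.2°) ≈ 0.756995
A ≈ ½·48.45·0.756995 = 24.225·0.756995 ≈ 18.3382

Area = 18.34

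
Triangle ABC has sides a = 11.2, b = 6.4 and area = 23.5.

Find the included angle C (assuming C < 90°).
Area = ½·a·b·sin(C)  ⇒  sin(C) = 2·Area/(a·b) = 2·23.5/(11.2·6.4) = 47/71.68 ≈ 0.655692
C = arcsin(0.655692) ≈ 40.9721° (taking the acute solution since C < 90°)

C = 40.97°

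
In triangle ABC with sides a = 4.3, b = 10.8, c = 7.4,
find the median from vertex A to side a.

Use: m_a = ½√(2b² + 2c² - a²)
m_a = ½√(2·10.8² + 2·7.4² − 4.3²) = ½√(2·116.64 + 2·54.76 − 18.49) = ½√(233.28 + 109.52 − 18.49) = ½√324.31
√324.31 ≈ 18.0086, so m_a ≈ 9.0043

m_a = 9.004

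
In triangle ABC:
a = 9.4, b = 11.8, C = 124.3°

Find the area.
Two sides and the included angle (SAS): A = ½·a·b·sin(C) = ½·9.4·11.8·sin(124.3°)
sin(124.3°) ≈ 0.826098
A ≈ ½·110.92·0.826098 = 55.46·0.826098 ≈ 45.8154

Area = 45.82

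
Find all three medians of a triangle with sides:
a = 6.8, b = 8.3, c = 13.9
Median formula: m_a = ½√(2b² + 2c² − a²) (and cyclically). a² = 46.24, b² = 68.89, c² = 193.21.
m_a = ½√(2·68.89 + 2·193.21 − 46.24) = ½√477.96 ≈ ½·21.8623 ≈ 10.9311
m_b = ½√(2·46.24 + 2·193.21 − 68.89) = ½√410.01 ≈ ½·20.2487 ≈ 10.1244
m_c = ½√(2·46.24 + 2·68.89 − 193.21) = ½√37.05 ≈ ½·6.08687 ≈ 3.04344

m_a = 10.93, m_b = 10.12, m_c = 3.043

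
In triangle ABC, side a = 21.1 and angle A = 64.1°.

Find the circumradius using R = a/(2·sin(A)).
R = a/(2·sin(A)) = 21.1/(2·sin(64.1°))
sin(64.1°) ≈ 0.899558
R ≈ 21.1/(2·0.899558) = 21.1/1.79912 ≈ 11.728

R = 11.73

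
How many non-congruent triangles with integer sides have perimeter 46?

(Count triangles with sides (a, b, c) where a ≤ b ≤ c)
Let a ≤ b ≤ c with a + b + c = 46. The only binding inequality is a + b > c, i.e. 46 − c > c, so c < 46/2; and c ≥ 46/3 since c is the largest side.
So 16 ≤ c ≤ 22. For each c, b runs from ⌈(46 − c)/2⌉ up to c (then a = 46 − b − c satisfies 1 ≤ a ≤ b automatically), giving c − ⌈(46 − c)/2⌉ + 1 choices.
Summing over c: 2 + 3 + 5 + 6 + 8 + 9 + 11 = 44
Check (closed form: nearest integer to p²/48 for even p, (p+3)²/48 for odd p): 46²/48 = 2116/48 ≈ 44.08 → 44

44 triangles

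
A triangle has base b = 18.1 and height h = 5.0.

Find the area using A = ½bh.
A = ½·b·h = ½·18.1·5.0 = ½·90.5 = 45.25

Area = 45.25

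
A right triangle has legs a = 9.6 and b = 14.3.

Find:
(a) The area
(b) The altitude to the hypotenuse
(a) The legs are perpendicular, so Area = ½·a·b = ½·9.6·14.3 = ½·137.28 = 68.64
(b) Hypotenuse c = √(a² + b²) = √(92.16 + 204.49) = √296.65 ≈ 17.2235
    Area = ½·c·h_c  ⇒  h_c = 2·Area/c = 137.28/17.2235 ≈ 7.97049

Area = 68.64, h_c = 7.97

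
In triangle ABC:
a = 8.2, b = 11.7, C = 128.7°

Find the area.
Two sides and the included angle (SAS): A = ½·a·b·sin(C) = ½·8.2·11.7·sin(128.7°)
sin(128.7°) ≈ 0.78043
A ≈ ½·95.94·0.78043 = 47.97·0.78043 ≈ 37.4372

Area = 37.44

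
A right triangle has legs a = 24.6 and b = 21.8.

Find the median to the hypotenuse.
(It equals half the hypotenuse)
Hypotenuse c = √(a² + b²) = √(605.16 + 475.24) = √1080.4 ≈ 32.8694
Median to hypotenuse = c/2 ≈ 32.8694/2 ≈ 16.4347

Median = 16.43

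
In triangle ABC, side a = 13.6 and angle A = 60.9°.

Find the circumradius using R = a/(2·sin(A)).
R = a/(2·sin(A)) = 13.6/(2·sin(60.9°))
sin(60.9°) ≈ 0.873772
R ≈ 13.6/(2·0.873772) = 13.6/1.74754 ≈ 7.78235

R = 7.782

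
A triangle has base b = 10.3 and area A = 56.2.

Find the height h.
A = ½·b·h  ⇒  h = 2A/b = 2·56.2/10.3 = 112.4/10.3 ≈ 10.9126

h = 10.91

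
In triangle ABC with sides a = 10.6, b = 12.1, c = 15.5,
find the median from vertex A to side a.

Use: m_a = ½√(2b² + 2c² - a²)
m_a = ½√(2·12.1² + 2·15.5² − 10.6²) = ½√(2·146.41 + 2·240.25 − 112.36) = ½√(292.82 + 480.5 − 112.36) = ½√660.96
√660.96 ≈ 25.7091, so m_a ≈ 12.8546

m_a = 12.85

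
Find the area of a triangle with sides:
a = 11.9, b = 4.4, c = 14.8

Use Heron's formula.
s = (11.9 + 4.4 + 14.8)/2 = 31.1/2 = 15.55
s − a = 3.65, s − b = 11.15, s − c = 0.75
s(s−a)(s−b)(s−c) = 15.55·3.65·11.15·0.75 ≈ 474.635
Area = √474.635 ≈ 21.7861

Area = 21.79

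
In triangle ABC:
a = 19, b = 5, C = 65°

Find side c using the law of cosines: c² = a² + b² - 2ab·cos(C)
c² = 19² + 5² − 2·19·5·cos(65°)
cos(65°) ≈ 0.422618
c² ≈ 361 + 25 − 190·(0.422618) ≈ 386 − 80.2975 ≈ 305.703
c ≈ √305.703 ≈ 17.4844

c = 17.48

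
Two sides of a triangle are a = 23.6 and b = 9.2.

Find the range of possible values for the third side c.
Triangle inequality: |a − b| < c < a + b
|a − b| = |23.6 − 9.2| = 14.4
a + b = 23.6 + 9.2 = 32.8

14.4 < c < 32.8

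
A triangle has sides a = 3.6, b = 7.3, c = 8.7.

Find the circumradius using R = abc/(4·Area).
First find the area with Heron's formula.
s = (3.6 + 7.3 + 8.7)/2 = 9.8
Area = √(s(s−a)(s−b)(s−c)) = √(9.8·6.2·2.5·1.1) ≈ √167.09 ≈ 12.9263
abc = 3.6·7.3·8.7 = 228.636
R = abc/(4·Area) ≈ 228.636/(4·12.9263) = 228.636/51.7053 ≈ 4.4219

R = 4.422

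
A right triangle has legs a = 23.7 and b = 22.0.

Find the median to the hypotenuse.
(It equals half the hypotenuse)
Hypotenuse c = √(a² + b²) = √(561.69 + 484) = √1045.69 ≈ 32.3371
Median to hypotenuse = c/2 ≈ 32.3371/2 ≈ 16.1686

Median = 16.17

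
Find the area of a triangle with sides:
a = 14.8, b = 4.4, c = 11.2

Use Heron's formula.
s = (14.8 + 4.4 + 11.2)/2 = 30.4/2 = 15.2
s − a = 0.4, s − b = 10.8, s − c = 4
s(s−a)(s−b)(s−c) = 15.2·0.4·10.8·4 ≈ 262.656
Area = √262.656 ≈ 16.2067

Area = 16.21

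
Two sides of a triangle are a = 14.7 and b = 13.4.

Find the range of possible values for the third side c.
Triangle inequality: |a − b| < c < a + b
|a − b| = |14.7 − 13.4| = 1.3
a + b = 14.7 + 13.4 = 28.1

1.3 < c < 28.1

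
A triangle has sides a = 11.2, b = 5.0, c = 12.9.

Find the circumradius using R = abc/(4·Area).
First find the area with Heron's formula.
s = (11.2 + 5.0 + 12.9)/2 = 14.55
Area = √(s(s−a)(s−b)(s−c)) = √(14.55·3.35·9.55·1.65) ≈ √768.06 ≈ 27.7139
abc = 11.2·5.0·12.9 = 722.4
R = abc/(4·Area) ≈ 722.4/(4·27.7139) = 722.4/110.856 ≈ 6.51659

R = 6.517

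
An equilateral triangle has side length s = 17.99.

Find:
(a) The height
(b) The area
(a) The height splits the triangle into two 30-60-90 halves: h = s·√3/2 = 17.99·1.73205/2 ≈ 31.1596/2 ≈ 15.5798
(b) Area = (√3/4)·s² = (√3/4)·17.99² = (√3/4)·323.6401 ≈ 0.433013·323.6401 ≈ 140.14

Height = 15.58, Area = 140.1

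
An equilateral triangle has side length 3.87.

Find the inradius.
r = Area/s with s the semi-perimeter.
Area = (√3/4)·3.87² = (√3/4)·14.9769 ≈ 0.433013·14.9769 ≈ 6.48519
s = 3·3.87/2 = 5.805
r ≈ 6.48519/5.805 ≈ 1.11717
(Equivalently r = side/(2√3) = 3.87/3.4641 ≈ 1.11717.)

r = 1.117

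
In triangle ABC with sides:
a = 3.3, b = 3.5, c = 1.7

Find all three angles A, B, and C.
Law of cosines for each angle (a² = 10.89, b² = 12.25, c² = 2.89):
cos(A) = (b² + c² − a²)/(2bc) = (12.25 + 2.89 − 10.89)/(2·3.5·1.7) = 4.25/11.9 ≈ 0.357143  ⇒  A ≈ 69.0752°
cos(B) = (a² + c² − b²)/(2ac) = (10.89 + 2.89 − 12.25)/(2·3.3·1.7) = 1.53/11.22 ≈ 0.136364  ⇒  B ≈ 82.1625°
cos(C) = (a² + b² − c²)/(2ab) = (10.89 + 12.25 − 2.89)/(2·3.3·3.5) = 20.25/23.1 ≈ 0.876623  ⇒  C ≈ 28.7623°
Check: A + B + C ≈ 180°

A = 69.08°, B = 82.16°, C = 28.76°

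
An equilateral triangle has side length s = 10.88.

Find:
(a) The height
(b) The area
(a) The height splits the triangle into two 30-60-90 halves: h = s·√3/2 = 10.88·1.73205/2 ≈ 18.8447/2 ≈ 9.42236
(b) Area = (√3/4)·s² = (√3/4)·10.88² = (√3/4)·118.3744 ≈ 0.433013·118.3744 ≈ 51.2576

Height = 9.422, Area = 51.26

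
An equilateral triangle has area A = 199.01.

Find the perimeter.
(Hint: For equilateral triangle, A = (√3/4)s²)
A = (√3/4)s²  ⇒  s² = 4A/√3 = 4·199.01/√3 = 796.04/1.73205 ≈ 459.594
s ≈ √459.594 ≈ 21.4381
Perimeter = 3s ≈ 3·21.4381 ≈ 64.3144

Perimeter = 64.31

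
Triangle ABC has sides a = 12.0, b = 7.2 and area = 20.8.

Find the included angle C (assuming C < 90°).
Area = ½·a·b·sin(C)  ⇒  sin(C) = 2·Area/(a·b) = 2·20.8/(12.0·7.2) = 41.6/86.4 ≈ 0.481481
C = arcsin(0.481481) ≈ 28.7822° (taking the acute solution since C < 90°)

C = 28.78°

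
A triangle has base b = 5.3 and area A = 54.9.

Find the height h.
A = ½·b·h  ⇒  h = 2A/b = 2·54.9/5.3 = 109.8/5.3 ≈ 20.717

h = 20.72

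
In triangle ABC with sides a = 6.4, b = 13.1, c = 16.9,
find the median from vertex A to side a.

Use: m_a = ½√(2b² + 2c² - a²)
m_a = ½√(2·13.1² + 2·16.9² − 6.4²) = ½√(2·171.61 + 2·285.61 − 40.96) = ½√(343.22 + 571.22 − 40.96) = ½√873.48
√873.48 ≈ 29.5547, so m_a ≈ 14.7773

m_a = 14.78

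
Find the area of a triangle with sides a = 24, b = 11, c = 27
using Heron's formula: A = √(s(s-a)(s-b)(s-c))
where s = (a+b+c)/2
s = (24 + 11 + 27)/2 = 62/2 = 31
s − a = 7, s − b = 20, s − c = 4
s(s−a)(s−b)(s−c) = 31·7·20·4 = 17360
Area = √17360 ≈ 131.757

s = 31.0, Area = 131.8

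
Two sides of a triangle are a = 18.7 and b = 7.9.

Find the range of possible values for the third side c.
Triangle inequality: |a − b| < c < a + b
|a − b| = |18.7 − 7.9| = 10.8
a + b = 18.7 + 7.9 = 26.6

10.8 < c < 26.6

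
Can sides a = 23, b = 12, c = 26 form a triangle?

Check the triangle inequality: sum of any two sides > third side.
a + b vs c: 23 + 12 = 35 > 26  ✓
a + c vs b: 23 + 26 = 49 > 12  ✓
b + c vs a: 12 + 26 = 38 > 23  ✓

Yes, triangle inequality satisfied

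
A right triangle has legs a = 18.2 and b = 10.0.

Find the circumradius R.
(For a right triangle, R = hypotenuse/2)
Hypotenuse c = √(a² + b²) = √(331.24 + 100) = √431.24 ≈ 20.7663
R = c/2 ≈ 20.7663/2 ≈ 10.3832

R = 10.38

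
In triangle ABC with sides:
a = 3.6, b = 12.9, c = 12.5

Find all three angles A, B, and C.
Law of cosines for each angle (a² = 12.96, b² = 166.41, c² = 156.25):
cos(A) = (b² + c² − a²)/(2bc) = (166.41 + 156.25 − 12.96)/(2·12.9·12.5) = 309.7/322.5 ≈ 0.96031  ⇒  A ≈ 16.1966°
cos(B) = (a² + c² − b²)/(2ac) = (12.96 + 156.25 − 166.41)/(2·3.6·12.5) = 2.8/90 ≈ 0.0311111  ⇒  B ≈ 88.2172°
cos(C) = (a² + b² − c²)/(2ab) = (12.96 + 166.41 − 156.25)/(2·3.6·12.9) = 23.12/92.88 ≈ 0.248923  ⇒  C ≈ 75.5862°
Check: A + B + C ≈ 180°

A = 16.2°, B = 88.22°, C = 75.59°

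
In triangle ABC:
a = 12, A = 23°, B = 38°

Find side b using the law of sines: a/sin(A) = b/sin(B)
a/sin(A) = b/sin(B)  ⇒  b = a·sin(B)/sin(A) = 12·sin(38°)/sin(23°)
sin(38°) ≈ 0.615661, sin(23°) ≈ 0.390731
b ≈ 12·0.615661/0.390731 ≈ 7.38794/0.390731 ≈ 18.908

b = 18.91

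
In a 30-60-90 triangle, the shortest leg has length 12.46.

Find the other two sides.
In a 30-60-90 triangle the sides are in ratio 1 : √3 : 2 (short leg : long leg : hypotenuse).
Long leg = 12.46·√3 ≈ 12.46·1.73205 ≈ 21.5814
Hypotenuse = 2·12.46 = 24.92

Long leg = 12.46√3 = 21.58, Hypotenuse = 24.92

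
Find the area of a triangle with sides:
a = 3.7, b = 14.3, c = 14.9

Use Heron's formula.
s = (3.7 + 14.3 + 14.9)/2 = 32.9/2 = 16.45
s − a = 12.75, s − b = 2.15, s − c = 1.55
s(s−a)(s−b)(s−c) = 16.45·12.75·2.15·1.55 ≈ 698.95
Area = √698.95 ≈ 26.4377

Area = 26.44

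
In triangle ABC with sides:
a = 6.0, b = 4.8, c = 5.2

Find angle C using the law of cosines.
c² = a² + b² − 2ab·cos(C)  ⇒  cos(C) = (a² + b² − c²)/(2ab)
cos(C) = (6.0² + 4.8² − 5.2²)/(2·6.0·4.8) = (36 + 23.04 − 27.04)/57.6 = 32/57.6 ≈ 0.555556
C = arccos(0.555556) ≈ 56.251°

C = 56.25°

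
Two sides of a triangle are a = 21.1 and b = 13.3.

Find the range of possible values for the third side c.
Triangle inequality: |a − b| < c < a + b
|a − b| = |21.1 − 13.3| = 7.8
a + b = 21.1 + 13.3 = 34.4

7.8 < c < 34.4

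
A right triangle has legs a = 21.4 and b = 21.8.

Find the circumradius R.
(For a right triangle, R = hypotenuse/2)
Hypotenuse c = √(a² + b²) = √(457.96 + 475.24) = √933.2 ≈ 30.5483
R = c/2 ≈ 30.5483/2 ≈ 15.2742

R = 15.27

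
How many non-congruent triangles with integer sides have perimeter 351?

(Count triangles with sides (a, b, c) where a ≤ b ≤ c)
Let a ≤ b ≤ c with a + b + c = 351. The only binding inequality is a + b > c, i.e. 351 − c > c, so c < 351/2; and c ≥ 351/3 since c is the largest side.
So 117 ≤ c ≤ 175. For each c, b runs from ⌈(351 − c)/2⌉ up to c (then a = 351 − b − c satisfies 1 ≤ a ≤ b automatically), giving c − ⌈(351 − c)/2⌉ + 1 choices.
Summing over c: 1 + 2 + 4 + 5 + … + 86 + 88  (59 terms, c = 117, …, 175) = 2611
Check (closed form: nearest integer to p²/48 for even p, (p+3)²/48 for odd p): (351+3)²/48 = 354²/48 = 125316/48 ≈ 2610.75 → 2611

2611 triangles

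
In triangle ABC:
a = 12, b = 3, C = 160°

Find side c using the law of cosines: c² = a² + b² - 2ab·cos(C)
c² = 12² + 3² − 2·12·3·cos(160°)
cos(160°) ≈ -0.939693
c² ≈ 144 + 9 − 72·(-0.939693) ≈ 153 + 67.6579 ≈ 220.658
c ≈ √220.658 ≈ 14.8546

c = 14.85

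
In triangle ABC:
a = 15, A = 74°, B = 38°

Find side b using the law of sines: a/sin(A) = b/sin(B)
a/sin(A) = b/sin(B)  ⇒  b = a·sin(B)/sin(A) = 15·sin(38°)/sin(74°)
sin(38°) ≈ 0.615661, sin(74°) ≈ 0.961262
b ≈ 15·0.615661/0.961262 ≈ 9.23492/0.961262 ≈ 9.60708

b = 9.607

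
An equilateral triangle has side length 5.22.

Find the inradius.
r = Area/s with s the semi-perimeter.
Area = (√3/4)·5.22² = (√3/4)·27.2484 ≈ 0.433013·27.2484 ≈ 11.7989
s = 3·5.22/2 = 7.83
r ≈ 11.7989/7.83 ≈ 1.50688
(Equivalently r = side/(2√3) = 5.22/3.4641 ≈ 1.50688.)

r = 1.507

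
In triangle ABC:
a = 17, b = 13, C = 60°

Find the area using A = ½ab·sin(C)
A = ½·a·b·sin(C) = ½·17·13·sin(60°)
sin(60°) ≈ 0.866025
A ≈ ½·221·0.866025 = 110.5·0.866025 ≈ 95.6958

Area = 95.7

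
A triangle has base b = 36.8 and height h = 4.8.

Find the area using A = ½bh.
A = ½·b·h = ½·36.8·4.8 = ½·176.64 = 88.32

Area = 88.32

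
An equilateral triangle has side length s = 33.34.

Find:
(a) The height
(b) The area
(a) The height splits the triangle into two 30-60-90 halves: h = s·√3/2 = 33.34·1.73205/2 ≈ 57.7466/2 ≈ 28.8733
(b) Area = (√3/4)·s² = (√3/4)·33.34² = (√3/4)·1111.5556 ≈ 0.433013·1111.5556 ≈ 481.318

Height = 28.87, Area = 481.3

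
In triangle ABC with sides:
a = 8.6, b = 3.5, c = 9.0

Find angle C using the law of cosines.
c² = a² + b² − 2ab·cos(C)  ⇒  cos(C) = (a² + b² − c²)/(2ab)
cos(C) = (8.6² + 3.5² − 9.0²)/(2·8.6·3.5) = (73.96 + 12.25 − 81)/60.2 = 5.21/60.2 ≈ 0.0865449
C = arccos(0.0865449) ≈ 85.0351°

C = 85.04°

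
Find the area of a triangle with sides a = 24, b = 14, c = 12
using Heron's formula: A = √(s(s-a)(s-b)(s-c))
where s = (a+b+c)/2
s = (24 + 14 + 12)/2 = 50/2 = 25
s − a = 1, s − b = 11, s − c = 13
s(s−a)(s−b)(s−c) = 25·1·11·13 = 3575
Area = √3575 ≈ 59.7913

s = 25.0, Area = 59.79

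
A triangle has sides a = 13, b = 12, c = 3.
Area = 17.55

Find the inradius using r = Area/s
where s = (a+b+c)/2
s = (13 + 12 + 3)/2 = 28/2 = 14
r = Area/s = 17.55/14 ≈ 1.25357

r = 1.254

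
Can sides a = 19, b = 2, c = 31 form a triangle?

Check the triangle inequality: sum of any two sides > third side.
a + b vs c: 19 + 2 = 21 ≤ 31  ✗
a + c vs b: 19 + 31 = 50 > 2  ✓
b + c vs a: 2 + 31 = 33 > 19  ✓

No: 19 + 2 = 21 is not > 31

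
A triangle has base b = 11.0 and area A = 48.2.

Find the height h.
A = ½·b·h  ⇒  h = 2A/b = 2·48.2/11.0 = 96.4/11.0 ≈ 8.76364

h = 8.764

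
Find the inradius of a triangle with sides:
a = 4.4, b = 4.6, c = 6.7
r = Area/s where s is the semi-perimeter.
s = (4.4 + 4.6 + 6.7)/2 = 15.7/2 = 7.85
Area = √(s(s−a)(s−b)(s−c)) = √(7.85·3.45·3.25·1.15) ≈ √101.221 ≈ 10.0609
r ≈ 10.0609/7.85 ≈ 1.28164

r = 1.282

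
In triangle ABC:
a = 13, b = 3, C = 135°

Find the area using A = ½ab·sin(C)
A = ½·a·b·sin(C) = ½·13·3·sin(135°)
sin(135°) ≈ 0.707107
A ≈ ½·39·0.707107 = 19.5·0.707107 ≈ 13.7886

Area = 13.79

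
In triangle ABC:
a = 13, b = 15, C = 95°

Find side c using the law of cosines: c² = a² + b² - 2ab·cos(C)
c² = 13² + 15² − 2·13·15·cos(95°)
cos(95°) ≈ -0.0871557
c² ≈ 169 + 225 − 390·(-0.0871557) ≈ 394 + 33.9907 ≈ 427.991
c ≈ √427.991 ≈ 20.6879

c = 20.69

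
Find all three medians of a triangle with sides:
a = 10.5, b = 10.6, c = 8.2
Median formula: m_a = ½√(2b² + 2c² − a²) (and cyclically). a² = 110.25, b² = 112.36, c² = 67.24.
m_a = ½√(2·112.36 + 2·67.24 − 110.25) = ½√248.95 ≈ ½·15.7781 ≈ 7.88907
m_b = ½√(2·110.25 + 2·67.24 − 112.36) = ½√242.62 ≈ ½·15.5763 ≈ 7.78813
m_c = ½√(2·110.25 + 2·112.36 − 67.24) = ½√377.98 ≈ ½·19.4417 ≈ 9.72085

m_a = 7.889, m_b = 7.788, m_c = 9.721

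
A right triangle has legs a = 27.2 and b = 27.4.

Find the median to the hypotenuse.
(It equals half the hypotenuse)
Hypotenuse c = √(a² + b²) = √(739.84 + 750.76) = √1490.6 ≈ 38.6083
Median to hypotenuse = c/2 ≈ 38.6083/2 ≈ 19.3041

Median = 19.3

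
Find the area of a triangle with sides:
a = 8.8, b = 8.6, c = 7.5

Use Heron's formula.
s = (8.8 + 8.6 + 7.5)/2 = 24.9/2 = 12.45
s − a = 3.65, s − b = 3.85, s − c = 4.95
s(s−a)(s−b)(s−c) = 12.45·3.65·3.85·4.95 ≈ 866.02
Area = √866.02 ≈ 29.4282

Area = 29.43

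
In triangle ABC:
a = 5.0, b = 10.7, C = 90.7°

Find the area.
Two sides and the included angle (SAS): A = ½·a·b·sin(C) = ½·5.0·10.7·sin(90.7°)
sin(90.7°) ≈ 0.999925
A ≈ ½·53.5·0.999925 = 26.75·0.999925 ≈ 26.748

Area = 26.75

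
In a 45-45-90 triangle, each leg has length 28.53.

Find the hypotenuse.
In a 45-45-90 triangle the sides are in ratio 1 : 1 : √2, so hypotenuse = leg·√2.
Hypotenuse = 28.53·√2 ≈ 28.53·1.41421 ≈ 40.3475

Hypotenuse = 28.53√2 = 40.35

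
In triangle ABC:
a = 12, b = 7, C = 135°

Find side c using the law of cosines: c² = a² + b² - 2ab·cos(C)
c² = 12² + 7² − 2·12·7·cos(135°)
cos(135°) ≈ -0.707107
c² ≈ 144 + 49 − 168·(-0.707107) ≈ 193 + 118.794 ≈ 311.794
c ≈ √311.794 ≈ 17.6577

c = 17.66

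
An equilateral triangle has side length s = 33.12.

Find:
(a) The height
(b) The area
(a) The height splits the triangle into two 30-60-90 halves: h = s·√3/2 = 33.12·1.73205/2 ≈ 57.3655/2 ≈ 28.6828
(b) Area = (√3/4)·s² = (√3/4)·33.12² = (√3/4)·1096.9344 ≈ 0.433013·1096.9344 ≈ 474.987

Height = 28.68, Area = 475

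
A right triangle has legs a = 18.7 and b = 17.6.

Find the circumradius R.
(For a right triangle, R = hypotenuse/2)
Hypotenuse c = √(a² + b²) = √(349.69 + 309.76) = √659.45 ≈ 25.6798
R = c/2 ≈ 25.6798/2 ≈ 12.8399

R = 12.84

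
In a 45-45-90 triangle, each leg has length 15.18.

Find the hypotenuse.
In a 45-45-90 triangle the sides are in ratio 1 : 1 : √2, so hypotenuse = leg·√2.
Hypotenuse = 15.18·√2 ≈ 15.18·1.41421 ≈ 21.4678

Hypotenuse = 15.18√2 = 21.47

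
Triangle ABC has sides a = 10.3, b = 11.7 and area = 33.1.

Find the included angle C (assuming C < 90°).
Area = ½·a·b·sin(C)  ⇒  sin(C) = 2·Area/(a·b) = 2·33.1/(10.3·11.7) = 66.2/120.51 ≈ 0.549332
C = arcsin(0.549332) ≈ 33.3212° (taking the acute solution since C < 90°)

C = 33.32°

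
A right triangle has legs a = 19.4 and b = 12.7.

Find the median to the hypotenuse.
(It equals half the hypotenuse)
Hypotenuse c = √(a² + b²) = √(376.36 + 161.29) = √537.65 ≈ 23.1873
Median to hypotenuse = c/2 ≈ 23.1873/2 ≈ 11.5936

Median = 11.59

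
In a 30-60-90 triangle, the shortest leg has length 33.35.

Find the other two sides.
In a 30-60-90 triangle the sides are in ratio 1 : √3 : 2 (short leg : long leg : hypotenuse).
Long leg = 33.35·√3 ≈ 33.35·1.73205 ≈ 57.7639
Hypotenuse = 2·33.35 = 66.7

Long leg = 33.35√3 = 57.76, Hypotenuse = 66.7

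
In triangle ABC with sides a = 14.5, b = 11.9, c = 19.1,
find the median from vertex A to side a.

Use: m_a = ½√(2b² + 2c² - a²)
m_a = ½√(2·11.9² + 2·19.1² − 14.5²) = ½√(2·141.61 + 2·364.81 − 210.25) = ½√(283.22 + 729.62 − 210.25) = ½√802.59
√802.59 ≈ 28.33, so m_a ≈ 14.165

m_a = 14.17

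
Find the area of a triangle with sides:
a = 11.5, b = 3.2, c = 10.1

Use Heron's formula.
s = (11.5 + 3.2 + 10.1)/2 = 24.8/2 = 12.4
s − a = 0.9, s − b = 9.2, s − c = 2.3
s(s−a)(s−b)(s−c) = 12.4·0.9·9.2·2.3 ≈ 236.146
Area = √236.146 ≈ 15.367

Area = 15.37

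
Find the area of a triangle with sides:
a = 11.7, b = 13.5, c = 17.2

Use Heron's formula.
s = (11.7 + 13.5 + 17.2)/2 = 42.4/2 = 21.2
s − a = 9.5, s − b = 7.7, s − c = 4
s(s−a)(s−b)(s−c) = 21.2·9.5·7.7·4 ≈ 6203.12
Area = √6203.12 ≈ 78.7599

Area = 78.76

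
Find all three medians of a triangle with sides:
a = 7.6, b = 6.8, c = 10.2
Median formula: m_a = ½√(2b² + 2c² − a²) (and cyclically). a² = 57.76, b² = 46.24, c² = 104.04.
m_a = ½√(2·46.24 + 2·104.04 − 57.76) = ½√242.8 ≈ ½·15.582 ≈ 7.79102
m_b = ½√(2·57.76 + 2·104.04 − 46.24) = ½√277.36 ≈ ½·16.6541 ≈ 8.32706
m_c = ½√(2·57.76 + 2·46.24 − 104.04) = ½√103.96 ≈ ½·10.1961 ≈ 5.09804

m_a = 7.791, m_b = 8.327, m_c = 5.098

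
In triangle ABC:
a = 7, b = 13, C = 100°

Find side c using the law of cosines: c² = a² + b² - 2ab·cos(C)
c² = 7² + 13² − 2·7·13·cos(100°)
cos(100°) ≈ -0.173648
c² ≈ 49 + 169 − 182·(-0.173648) ≈ 218 + 31.604 ≈ 249.604
c ≈ √249.604 ≈ 15.7989

c = 15.8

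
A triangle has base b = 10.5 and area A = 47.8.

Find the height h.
A = ½·b·h  ⇒  h = 2A/b = 2·47.8/10.5 = 95.6/10.5 ≈ 9.10476

h = 9.105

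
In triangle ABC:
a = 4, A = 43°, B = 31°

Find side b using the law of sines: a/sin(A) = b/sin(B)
a/sin(A) = b/sin(B)  ⇒  b = a·sin(B)/sin(A) = 4·sin(31°)/sin(43°)
sin(31°) ≈ 0.515038, sin(43°) ≈ 0.681998
b ≈ 4·0.515038/0.681998 ≈ 2.06015/0.681998 ≈ 3.02076

b = 3.021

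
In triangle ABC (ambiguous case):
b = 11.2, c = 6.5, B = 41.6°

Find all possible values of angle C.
b/sin(B) = c/sin(C)  ⇒  sin(C) = c·sin(B)/b = 6.5·sin(41.6°)/11.2
sin(41.6°) ≈ 0.663926
sin(C) ≈ 6.5·0.663926/11.2 ≈ 4.31552/11.2 ≈ 0.385314
Candidate 1: C₁ = arcsin(0.385314) ≈ 22.6633°  →  A = 180° − 41.6° − 22.6633° ≈ 115.737° > 0, valid
Candidate 2: C₂ = 180° − C₁ ≈ 157.337°  →  A = 180° − 41.6° − 157.337° ≈ -18.9367° ≤ 0, not a valid triangle

C = 22.66° (one solution)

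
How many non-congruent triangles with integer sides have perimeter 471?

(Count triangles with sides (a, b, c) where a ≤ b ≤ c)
Let a ≤ b ≤ c with a + b + c = 471. The only binding inequality is a + b > c, i.e. 471 − c > c, so c < 471/2; and c ≥ 471/3 since c is the largest side.
So 157 ≤ c ≤ 235. For each c, b runs from ⌈(471 − c)/2⌉ up to c (then a = 471 − b − c satisfies 1 ≤ a ≤ b automatically), giving c − ⌈(471 − c)/2⌉ + 1 choices.
Summing over c: 1 + 2 + 4 + 5 + … + 116 + 118  (79 terms, c = 157, …, 235) = 4681
Check (closed form: nearest integer to p²/48 for even p, (p+3)²/48 for odd p): (471+3)²/48 = 474²/48 = 224676/48 ≈ 4680.75 → 4681

4681 triangles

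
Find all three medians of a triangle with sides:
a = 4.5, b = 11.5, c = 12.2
Median formula: m_a = ½√(2b² + 2c² − a²) (and cyclically). a² = 20.25, b² = 132.25, c² = 148.84.
m_a = ½√(2·132.25 + 2·148.84 − 20.25) = ½√541.93 ≈ ½·23.2794 ≈ 11.6397
m_b = ½√(2·20.25 + 2·148.84 − 132.25) = ½√205.93 ≈ ½·14.3503 ≈ 7.17513
m_c = ½√(2·20.25 + 2·132.25 − 148.84) = ½√156.16 ≈ ½·12.4964 ≈ 6.2482

m_a = 11.64, m_b = 7.175, m_c = 6.248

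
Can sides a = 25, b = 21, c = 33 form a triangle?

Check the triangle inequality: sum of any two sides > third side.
a + b vs c: 25 + 21 = 46 > 33  ✓
a + c vs b: 25 + 33 = 58 > 21  ✓
b + c vs a: 21 + 33 = 54 > 25  ✓

Yes, triangle inequality satisfied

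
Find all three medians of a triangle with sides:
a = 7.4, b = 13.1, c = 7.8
Median formula: m_a = ½√(2b² + 2c² − a²) (and cyclically). a² = 54.76, b² = 171.61, c² = 60.84.
m_a = ½√(2·171.61 + 2·60.84 − 54.76) = ½√410.14 ≈ ½·20.2519 ≈ 10.126
m_b = ½√(2·54.76 + 2·60.84 − 171.61) = ½√59.59 ≈ ½·7.71946 ≈ 3.85973
m_c = ½√(2·54.76 + 2·171.61 − 60.84) = ½√391.9 ≈ ½·19.7965 ≈ 9.89823

m_a = 10.13, m_b = 3.86, m_c = 9.898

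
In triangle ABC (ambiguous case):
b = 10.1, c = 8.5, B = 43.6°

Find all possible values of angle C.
b/sin(B) = c/sin(C)  ⇒  sin(C) = c·sin(B)/b = 8.5·sin(43.6°)/10.1
sin(43.6°) ≈ 0.68962
sin(C) ≈ 8.5·0.68962/10.1 ≈ 5.86177/10.1 ≈ 0.580373
Candidate 1: C₁ = arcsin(0.580373) ≈ 35.4768°  →  A = 180° − 43.6° − 35.4768° ≈ 100.923° > 0, valid
Candidate 2: C₂ = 180° − C₁ ≈ 144.523°  →  A = 180° − 43.6° − 144.523° ≈ -8.1232° ≤ 0, not a valid triangle

C = 35.48° (one solution)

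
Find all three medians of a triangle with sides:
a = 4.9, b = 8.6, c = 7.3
Median formula: m_a = ½√(2b² + 2c² − a²) (and cyclically). a² = 24.01, b² = 73.96, c² = 53.29.
m_a = ½√(2·73.96 + 2·53.29 − 24.01) = ½√230.49 ≈ ½·15.1819 ≈ 7.59095
m_b = ½√(2·24.01 + 2·53.29 − 73.96) = ½√80.64 ≈ ½·8.97998 ≈ 4.48999
m_c = ½√(2·24.01 + 2·73.96 − 53.29) = ½√142.65 ≈ ½·11.9436 ≈ 5.97181

m_a = 7.591, m_b = 4.49, m_c = 5.972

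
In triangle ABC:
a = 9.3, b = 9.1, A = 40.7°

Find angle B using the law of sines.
a/sin(A) = b/sin(B)  ⇒  sin(B) = b·sin(A)/a = 9.1·sin(40.7°)/9.3
sin(40.7°) ≈ 0.652098
sin(B) ≈ 9.1·0.652098/9.3 ≈ 5.9341/9.3 ≈ 0.638075
B = arcsin(0.638075) ≈ 39.6484°
(Since b ≤ a we need B ≤ A, so the obtuse alternative 180° − 39.6484° ≈ 140.352° is rejected.)

B = 39.65°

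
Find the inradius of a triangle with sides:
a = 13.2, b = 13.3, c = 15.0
r = Area/s where s is the semi-perimeter.
s = (13.2 + 13.3 + 15.0)/2 = 41.5/2 = 20.75
Area = √(s(s−a)(s−b)(s−c)) = √(20.75·7.55·7.45·5.75) ≈ √6711.03 ≈ 81.9209
r ≈ 81.9209/20.75 ≈ 3.94799

r = 3.948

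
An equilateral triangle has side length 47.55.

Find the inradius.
r = Area/s with s the semi-perimeter.
Area = (√3/4)·47.55² = (√3/4)·2261.0025 ≈ 0.433013·2261.0025 ≈ 979.043
s = 3·47.55/2 = 71.325
r ≈ 979.043/71.325 ≈ 13.7265
(Equivalently r = side/(2√3) = 47.55/3.4641 ≈ 13.7265.)

r = 13.73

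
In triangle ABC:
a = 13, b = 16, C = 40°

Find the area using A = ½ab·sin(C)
A = ½·a·b·sin(C) = ½·13·16·sin(40°)
sin(40°) ≈ 0.642788
A ≈ ½·208·0.642788 = 104·0.642788 ≈ 66.8499

Area = 66.85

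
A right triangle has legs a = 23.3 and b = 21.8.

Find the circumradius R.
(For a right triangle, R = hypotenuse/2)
Hypotenuse c = √(a² + b²) = √(542.89 + 475.24) = √1018.13 ≈ 31.9081
R = c/2 ≈ 31.9081/2 ≈ 15.9541

R = 15.95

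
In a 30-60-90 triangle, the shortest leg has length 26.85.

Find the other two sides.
In a 30-60-90 triangle the sides are in ratio 1 : √3 : 2 (short leg : long leg : hypotenuse).
Long leg = 26.85·√3 ≈ 26.85·1.73205 ≈ 46.5056
Hypotenuse = 2·26.85 = 53.7

Long leg = 26.85√3 = 46.51, Hypotenuse = 53.7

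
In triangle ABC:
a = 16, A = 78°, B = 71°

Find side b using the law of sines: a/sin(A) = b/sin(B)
a/sin(A) = b/sin(B)  ⇒  b = a·sin(B)/sin(A) = 16·sin(71°)/sin(78°)
sin(71°) ≈ 0.945519, sin(78°) ≈ 0.978148
b ≈ 16·0.945519/0.978148 ≈ 15.1283/0.978148 ≈ 15.4663

b = 15.47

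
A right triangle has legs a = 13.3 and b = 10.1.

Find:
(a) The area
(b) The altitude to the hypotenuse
(a) The legs are perpendicular, so Area = ½·a·b = ½·13.3·10.1 = ½·134.33 = 67.165
(b) Hypotenuse c = √(a² + b²) = √(176.89 + 102.01) = √278.9 ≈ 16.7003
    Area = ½·c·h_c  ⇒  h_c = 2·Area/c = 134.33/16.7003 ≈ 8.04357

Area = 67.165, h_c = 8.044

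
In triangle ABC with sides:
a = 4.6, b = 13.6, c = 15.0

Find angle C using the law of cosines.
c² = a² + b² − 2ab·cos(C)  ⇒  cos(C) = (a² + b² − c²)/(2ab)
cos(C) = (4.6² + 13.6² − 15.0²)/(2·4.6·13.6) = (21.16 + 184.96 − 225)/125.12 = -18.88/125.12 ≈ -0.150895
C = arccos(-0.150895) ≈ 98.6788°

C = 98.68°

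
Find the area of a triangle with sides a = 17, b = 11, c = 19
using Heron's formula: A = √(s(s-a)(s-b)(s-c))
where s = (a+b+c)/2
s = (17 + 11 + 19)/2 = 47/2 = 23.5
s − a = 6.5, s − b = 12.5, s − c = 4.5
s(s−a)(s−b)(s−c) = 23.5·6.5·12.5·4.5 = 8592.1875
Area = √8592.1875 ≈ 92.6941

s = 23.5, Area = 92.69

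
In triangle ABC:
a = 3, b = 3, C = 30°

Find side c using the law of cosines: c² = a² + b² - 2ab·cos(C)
c² = 3² + 3² − 2·3·3·cos(30°)
cos(30°) ≈ 0.866025
c² ≈ 9 + 9 − 18·(0.866025) ≈ 18 − 15.5885 ≈ 2.41154
c ≈ √2.41154 ≈ 1.55291

c = 1.553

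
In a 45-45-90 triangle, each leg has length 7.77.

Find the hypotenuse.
In a 45-45-90 triangle the sides are in ratio 1 : 1 : √2, so hypotenuse = leg·√2.
Hypotenuse = 7.77·√2 ≈ 7.77·1.41421 ≈ 10.9884

Hypotenuse = 7.77√2 = 10.99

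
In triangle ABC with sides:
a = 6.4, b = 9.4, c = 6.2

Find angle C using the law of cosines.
c² = a² + b² − 2ab·cos(C)  ⇒  cos(C) = (a² + b² − c²)/(2ab)
cos(C) = (6.4² + 9.4² − 6.2²)/(2·6.4·9.4) = (40.96 + 88.36 − 38.44)/120.32 = 90.88/120.32 ≈ 0.755319
C = arccos(0.755319) ≈ 40.9467°

C = 40.95°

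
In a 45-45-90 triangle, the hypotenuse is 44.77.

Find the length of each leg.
In a 45-45-90 triangle hypotenuse = leg·√2, so leg = hypotenuse/√2.
Leg = 44.77/√2 ≈ 44.77/1.41421 ≈ 31.6572

Each leg = 31.66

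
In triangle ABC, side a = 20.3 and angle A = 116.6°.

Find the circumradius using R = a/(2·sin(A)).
R = a/(2·sin(A)) = 20.3/(2·sin(116.6°))
sin(116.6°) ≈ 0.894154
R ≈ 20.3/(2·0.894154) = 20.3/1.78831 ≈ 11.3515

R = 11.35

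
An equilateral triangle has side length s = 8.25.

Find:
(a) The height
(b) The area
(a) The height splits the triangle into two 30-60-90 halves: h = s·√3/2 = 8.25·1.73205/2 ≈ 14.2894/2 ≈ 7.14471
(b) Area = (√3/4)·s² = (√3/4)·8.25² = (√3/4)·68.0625 ≈ 0.433013·68.0625 ≈ 29.4719

Height = 7.145, Area = 29.47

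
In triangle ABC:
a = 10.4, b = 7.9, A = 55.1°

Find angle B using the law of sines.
a/sin(A) = b/sin(B)  ⇒  sin(B) = b·sin(A)/a = 7.9·sin(55.1°)/10.4
sin(55.1°) ≈ 0.820152
sin(B) ≈ 7.9·0.820152/10.4 ≈ 6.4792/10.4 ≈ 0.623
B = arcsin(0.623) ≈ 38.5355°
(Since b ≤ a we need B ≤ A, so the obtuse alternative 180° − 38.5355° ≈ 141.464° is rejected.)

B = 38.54°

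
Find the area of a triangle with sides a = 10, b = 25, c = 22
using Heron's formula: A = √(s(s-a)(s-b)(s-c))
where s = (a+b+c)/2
s = (10 + 25 + 22)/2 = 57/2 = 28.5
s − a = 18.5, s − b = 3.5, s − c = 6.5
s(s−a)(s−b)(s−c) = 28.5·18.5·3.5·6.5 = 11994.9375
Area = √11994.9375 ≈ 109.521

s = 28.5, Area = 109.5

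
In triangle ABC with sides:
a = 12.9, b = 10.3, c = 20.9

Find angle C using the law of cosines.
c² = a² + b² − 2ab·cos(C)  ⇒  cos(C) = (a² + b² − c²)/(2ab)
cos(C) = (12.9² + 10.3² − 20.9²)/(2·12.9·10.3) = (166.41 + 106.09 − 436.81)/265.74 = -164.31/265.74 ≈ -0.618311
C = arccos(-0.618311) ≈ 128.193°

C = 128.2°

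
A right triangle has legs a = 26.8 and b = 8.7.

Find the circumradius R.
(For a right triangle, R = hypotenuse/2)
Hypotenuse c = √(a² + b²) = √(718.24 + 75.69) = √793.93 ≈ 28.1768
R = c/2 ≈ 28.1768/2 ≈ 14.0884

R = 14.09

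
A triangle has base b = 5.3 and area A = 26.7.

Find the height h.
A = ½·b·h  ⇒  h = 2A/b = 2·26.7/5.3 = 53.4/5.3 ≈ 10.0755

h = 10.08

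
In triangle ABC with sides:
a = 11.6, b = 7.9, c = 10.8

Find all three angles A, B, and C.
Law of cosines for each angle (a² = 134.56, b² = 62.41, c² = 116.64):
cos(A) = (b² + c² − a²)/(2bc) = (62.41 + 116.64 − 134.56)/(2·7.9·10.8) = 44.49/170.64 ≈ 0.260724  ⇒  A ≈ 74.887°
cos(B) = (a² + c² − b²)/(2ac) = (134.56 + 116.64 − 62.41)/(2·11.6·10.8) = 188.79/250.56 ≈ 0.753472  ⇒  B ≈ 41.1079°
cos(C) = (a² + b² − c²)/(2ab) = (134.56 + 62.41 − 116.64)/(2·11.6·7.9) = 80.33/183.28 ≈ 0.438291  ⇒  C ≈ 64.0051°
Check: A + B + C ≈ 180°

A = 74.89°, B = 41.11°, C = 64.01°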